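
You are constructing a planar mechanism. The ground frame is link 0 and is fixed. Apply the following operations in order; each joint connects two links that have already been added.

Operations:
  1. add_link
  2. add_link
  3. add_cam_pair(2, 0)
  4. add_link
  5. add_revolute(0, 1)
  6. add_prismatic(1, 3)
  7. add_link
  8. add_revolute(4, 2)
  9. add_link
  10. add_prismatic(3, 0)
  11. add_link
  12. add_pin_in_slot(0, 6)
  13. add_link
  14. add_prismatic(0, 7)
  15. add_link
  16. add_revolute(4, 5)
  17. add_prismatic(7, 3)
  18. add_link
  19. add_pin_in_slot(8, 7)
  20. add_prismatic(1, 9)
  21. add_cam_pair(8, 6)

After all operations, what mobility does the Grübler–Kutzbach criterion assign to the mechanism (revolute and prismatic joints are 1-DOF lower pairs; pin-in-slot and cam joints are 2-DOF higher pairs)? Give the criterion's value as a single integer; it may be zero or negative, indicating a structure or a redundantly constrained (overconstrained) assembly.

(L,J1,J2)=(1,0,0); link0 fixed
link1: (2,0,0)
link2: (3,0,0)
C 2-0 [J2]: (3,0,1)
link3: (4,0,1)
R 0-1 [J1]: (4,1,1)
P 1-3 [J1]: (4,2,1)
link4: (5,2,1)
R 4-2 [J1]: (5,3,1)
link5: (6,3,1)
P 3-0 [J1]: (6,4,1)
link6: (7,4,1)
PS 0-6 [J2]: (7,4,2)
link7: (8,4,2)
P 0-7 [J1]: (8,5,2)
link8: (9,5,2)
R 4-5 [J1]: (9,6,2)
P 7-3 [J1]: (9,7,2)
link9: (10,7,2)
PS 8-7 [J2]: (10,7,3)
P 1-9 [J1]: (10,8,3)
C 8-6 [J2]: (10,8,4)
Grübler: 3·9 − 2·8 − 4 = 7

M = 7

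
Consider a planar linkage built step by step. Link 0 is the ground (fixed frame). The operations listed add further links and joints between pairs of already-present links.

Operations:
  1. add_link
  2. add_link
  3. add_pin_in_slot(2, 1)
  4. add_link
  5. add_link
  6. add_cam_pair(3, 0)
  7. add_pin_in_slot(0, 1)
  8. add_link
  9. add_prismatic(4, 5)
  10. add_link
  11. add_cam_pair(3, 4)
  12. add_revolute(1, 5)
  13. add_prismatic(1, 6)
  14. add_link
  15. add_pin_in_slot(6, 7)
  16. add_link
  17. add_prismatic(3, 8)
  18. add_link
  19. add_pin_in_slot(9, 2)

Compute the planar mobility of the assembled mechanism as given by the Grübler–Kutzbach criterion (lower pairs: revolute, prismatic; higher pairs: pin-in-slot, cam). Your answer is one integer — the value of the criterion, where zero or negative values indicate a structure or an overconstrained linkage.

(L,J1,J2)=(1,0,0); link0 fixed
link1: (2,0,0)
link2: (3,0,0)
PS 2-1 [J2]: (3,0,1)
link3: (4,0,1)
link4: (5,0,1)
C 3-0 [J2]: (5,0,2)
PS 0-1 [J2]: (5,0,3)
link5: (6,0,3)
P 4-5 [J1]: (6,1,3)
link6: (7,1,3)
C 3-4 [J2]: (7,1,4)
R 1-5 [J1]: (7,2,4)
P 1-6 [J1]: (7,3,4)
link7: (8,3,4)
PS 6-7 [J2]: (8,3,5)
link8: (9,3,5)
P 3-8 [J1]: (9,4,5)
link9: (10,4,5)
PS 9-2 [J2]: (10,4,6)
Grübler: 3·9 − 2·4 − 6 = 13

M = 13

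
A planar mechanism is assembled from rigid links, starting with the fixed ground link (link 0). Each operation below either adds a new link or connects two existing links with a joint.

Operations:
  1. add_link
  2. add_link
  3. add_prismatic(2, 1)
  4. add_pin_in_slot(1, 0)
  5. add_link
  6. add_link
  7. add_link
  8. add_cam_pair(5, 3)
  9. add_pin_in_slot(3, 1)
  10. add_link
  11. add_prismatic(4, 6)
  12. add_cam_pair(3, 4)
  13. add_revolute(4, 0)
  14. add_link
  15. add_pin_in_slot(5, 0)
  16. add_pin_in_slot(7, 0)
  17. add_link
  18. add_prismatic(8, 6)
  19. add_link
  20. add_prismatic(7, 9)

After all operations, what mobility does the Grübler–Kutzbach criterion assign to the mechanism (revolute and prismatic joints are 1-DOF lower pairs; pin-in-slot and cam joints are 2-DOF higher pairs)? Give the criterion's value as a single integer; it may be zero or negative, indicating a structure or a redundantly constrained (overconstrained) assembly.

M = 11

[1;0;0] (link 0 is ground)
L+ [2;0;0]
L+ [3;0;0]
P(2,1)∈J1 [3;1;0]
PS(1,0)∈J2 [3;1;1]
L+ [4;1;1]
L+ [5;1;1]
L+ [6;1;1]
C(5,3)∈J2 [6;1;2]
PS(3,1)∈J2 [6;1;3]
L+ [7;1;3]
P(4,6)∈J1 [7;2;3]
C(3,4)∈J2 [7;2;4]
R(4,0)∈J1 [7;3;4]
L+ [8;3;4]
PS(5,0)∈J2 [8;3;5]
PS(7,0)∈J2 [8;3;6]
L+ [9;3;6]
P(8,6)∈J1 [9;4;6]
L+ [10;4;6]
P(7,9)∈J1 [10;5;6]
mobility = 27 − 10 − 6 = 11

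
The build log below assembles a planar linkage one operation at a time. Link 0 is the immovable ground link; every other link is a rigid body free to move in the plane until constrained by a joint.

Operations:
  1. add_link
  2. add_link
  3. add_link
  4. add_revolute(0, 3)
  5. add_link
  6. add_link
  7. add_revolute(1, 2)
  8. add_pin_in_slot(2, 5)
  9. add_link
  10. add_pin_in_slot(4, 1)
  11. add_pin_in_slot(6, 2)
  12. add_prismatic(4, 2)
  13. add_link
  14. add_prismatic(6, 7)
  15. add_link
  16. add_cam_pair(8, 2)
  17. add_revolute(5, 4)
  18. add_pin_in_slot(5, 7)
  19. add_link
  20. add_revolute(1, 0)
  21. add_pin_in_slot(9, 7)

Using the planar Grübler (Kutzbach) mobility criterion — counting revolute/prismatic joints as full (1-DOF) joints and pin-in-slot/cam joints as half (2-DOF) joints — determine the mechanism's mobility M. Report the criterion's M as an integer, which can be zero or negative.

L=1 J1=0 J2=0
add link → L=2 J1=0 J2=0
add link → L=3 J1=0 J2=0
add link → L=4 J1=0 J2=0
R@0,3 dof=1 J1 → L=4 J1=1 J2=0
add link → L=5 J1=1 J2=0
add link → L=6 J1=1 J2=0
R@1,2 dof=1 J1 → L=6 J1=2 J2=0
PS@2,5 dof=2 J2 → L=6 J1=2 J2=1
add link → L=7 J1=2 J2=1
PS@4,1 dof=2 J2 → L=7 J1=2 J2=2
PS@6,2 dof=2 J2 → L=7 J1=2 J2=3
P@4,2 dof=1 J1 → L=7 J1=3 J2=3
add link → L=8 J1=3 J2=3
P@6,7 dof=1 J1 → L=8 J1=4 J2=3
add link → L=9 J1=4 J2=3
C@8,2 dof=2 J2 → L=9 J1=4 J2=4
R@5,4 dof=1 J1 → L=9 J1=5 J2=4
PS@5,7 dof=2 J2 → L=9 J1=5 J2=5
add link → L=10 J1=5 J2=5
R@1,0 dof=1 J1 → L=10 J1=6 J2=5
PS@9,7 dof=2 J2 → L=10 J1=6 J2=6
M=3(L−1)−2J1−J2=3·9−2·6−6=9

M = 9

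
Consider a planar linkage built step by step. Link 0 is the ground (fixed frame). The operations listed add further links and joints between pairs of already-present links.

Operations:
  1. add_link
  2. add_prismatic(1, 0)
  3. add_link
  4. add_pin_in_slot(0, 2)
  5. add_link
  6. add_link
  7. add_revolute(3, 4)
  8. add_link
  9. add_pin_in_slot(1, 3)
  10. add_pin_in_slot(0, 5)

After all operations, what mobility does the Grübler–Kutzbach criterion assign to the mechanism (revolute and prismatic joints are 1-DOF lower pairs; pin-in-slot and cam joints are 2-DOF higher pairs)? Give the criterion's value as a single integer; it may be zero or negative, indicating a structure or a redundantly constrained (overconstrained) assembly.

[1;0;0] (link 0 is ground)
L+ [2;0;0]
P(1,0)∈J1 [2;1;0]
L+ [3;1;0]
PS(0,2)∈J2 [3;1;1]
L+ [4;1;1]
L+ [5;1;1]
R(3,4)∈J1 [5;2;1]
L+ [6;2;1]
PS(1,3)∈J2 [6;2;2]
PS(0,5)∈J2 [6;2;3]
mobility = 15 − 4 − 3 = 8

M = 8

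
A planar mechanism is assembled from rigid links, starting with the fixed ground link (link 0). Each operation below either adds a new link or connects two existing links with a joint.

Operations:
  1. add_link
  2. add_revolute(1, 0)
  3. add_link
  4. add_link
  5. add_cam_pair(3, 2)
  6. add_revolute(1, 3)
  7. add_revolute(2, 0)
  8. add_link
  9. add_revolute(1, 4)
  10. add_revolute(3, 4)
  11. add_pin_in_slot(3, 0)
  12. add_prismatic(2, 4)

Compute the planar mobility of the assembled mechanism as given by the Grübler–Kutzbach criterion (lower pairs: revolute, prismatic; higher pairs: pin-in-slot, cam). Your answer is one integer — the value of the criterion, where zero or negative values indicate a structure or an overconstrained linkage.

M = -2

[1;0;0] (link 0 is ground)
L+ [2;0;0]
R(1,0)∈J1 [2;1;0]
L+ [3;1;0]
L+ [4;1;0]
C(3,2)∈J2 [4;1;1]
R(1,3)∈J1 [4;2;1]
R(2,0)∈J1 [4;3;1]
L+ [5;3;1]
R(1,4)∈J1 [5;4;1]
R(3,4)∈J1 [5;5;1]
PS(3,0)∈J2 [5;5;2]
P(2,4)∈J1 [5;6;2]
mobility = 12 − 12 − 2 = -2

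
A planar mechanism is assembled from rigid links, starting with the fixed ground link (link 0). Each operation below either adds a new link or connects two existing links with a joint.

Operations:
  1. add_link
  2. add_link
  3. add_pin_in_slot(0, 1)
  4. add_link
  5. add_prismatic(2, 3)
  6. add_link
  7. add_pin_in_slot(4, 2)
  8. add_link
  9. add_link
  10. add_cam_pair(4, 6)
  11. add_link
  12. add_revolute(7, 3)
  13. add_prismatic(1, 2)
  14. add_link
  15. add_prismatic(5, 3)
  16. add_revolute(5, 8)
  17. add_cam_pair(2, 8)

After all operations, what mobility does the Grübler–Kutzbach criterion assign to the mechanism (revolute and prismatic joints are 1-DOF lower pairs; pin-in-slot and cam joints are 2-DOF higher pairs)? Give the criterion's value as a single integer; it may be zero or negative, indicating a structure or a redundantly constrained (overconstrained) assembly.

(L,J1,J2)=(1,0,0); link0 fixed
link1: (2,0,0)
link2: (3,0,0)
PS 0-1 [J2]: (3,0,1)
link3: (4,0,1)
P 2-3 [J1]: (4,1,1)
link4: (5,1,1)
PS 4-2 [J2]: (5,1,2)
link5: (6,1,2)
link6: (7,1,2)
C 4-6 [J2]: (7,1,3)
link7: (8,1,3)
R 7-3 [J1]: (8,2,3)
P 1-2 [J1]: (8,3,3)
link8: (9,3,3)
P 5-3 [J1]: (9,4,3)
R 5-8 [J1]: (9,5,3)
C 2-8 [J2]: (9,5,4)
Grübler: 3·8 − 2·5 − 4 = 10

M = 10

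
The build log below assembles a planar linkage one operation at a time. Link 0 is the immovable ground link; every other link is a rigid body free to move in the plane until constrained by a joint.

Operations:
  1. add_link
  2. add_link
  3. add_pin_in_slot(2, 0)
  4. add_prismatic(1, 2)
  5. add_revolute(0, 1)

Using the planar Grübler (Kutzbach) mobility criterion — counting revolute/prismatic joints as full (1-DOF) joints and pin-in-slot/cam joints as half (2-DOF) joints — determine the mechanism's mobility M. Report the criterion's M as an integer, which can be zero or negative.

L=1 J1=0 J2=0
add link → L=2 J1=0 J2=0
add link → L=3 J1=0 J2=0
PS@2,0 dof=2 J2 → L=3 J1=0 J2=1
P@1,2 dof=1 J1 → L=3 J1=1 J2=1
R@0,1 dof=1 J1 → L=3 J1=2 J2=1
M=3(L−1)−2J1−J2=3·2−2·2−1=1

M = 1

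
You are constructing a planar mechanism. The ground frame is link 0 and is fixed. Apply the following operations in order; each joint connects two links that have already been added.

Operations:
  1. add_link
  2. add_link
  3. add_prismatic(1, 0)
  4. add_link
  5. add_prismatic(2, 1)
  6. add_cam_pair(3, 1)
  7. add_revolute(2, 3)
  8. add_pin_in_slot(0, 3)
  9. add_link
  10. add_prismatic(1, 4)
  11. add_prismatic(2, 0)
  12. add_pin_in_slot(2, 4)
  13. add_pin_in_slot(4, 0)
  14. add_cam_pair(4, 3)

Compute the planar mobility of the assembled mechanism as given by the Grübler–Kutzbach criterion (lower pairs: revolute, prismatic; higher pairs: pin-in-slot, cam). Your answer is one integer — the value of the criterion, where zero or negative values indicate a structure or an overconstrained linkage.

M = -3

L=1 J1=0 J2=0
add link → L=2 J1=0 J2=0
add link → L=3 J1=0 J2=0
P@1,0 dof=1 J1 → L=3 J1=1 J2=0
add link → L=4 J1=1 J2=0
P@2,1 dof=1 J1 → L=4 J1=2 J2=0
C@3,1 dof=2 J2 → L=4 J1=2 J2=1
R@2,3 dof=1 J1 → L=4 J1=3 J2=1
PS@0,3 dof=2 J2 → L=4 J1=3 J2=2
add link → L=5 J1=3 J2=2
P@1,4 dof=1 J1 → L=5 J1=4 J2=2
P@2,0 dof=1 J1 → L=5 J1=5 J2=2
PS@2,4 dof=2 J2 → L=5 J1=5 J2=3
PS@4,0 dof=2 J2 → L=5 J1=5 J2=4
C@4,3 dof=2 J2 → L=5 J1=5 J2=5
M=3(L−1)−2J1−J2=3·4−2·5−5=-3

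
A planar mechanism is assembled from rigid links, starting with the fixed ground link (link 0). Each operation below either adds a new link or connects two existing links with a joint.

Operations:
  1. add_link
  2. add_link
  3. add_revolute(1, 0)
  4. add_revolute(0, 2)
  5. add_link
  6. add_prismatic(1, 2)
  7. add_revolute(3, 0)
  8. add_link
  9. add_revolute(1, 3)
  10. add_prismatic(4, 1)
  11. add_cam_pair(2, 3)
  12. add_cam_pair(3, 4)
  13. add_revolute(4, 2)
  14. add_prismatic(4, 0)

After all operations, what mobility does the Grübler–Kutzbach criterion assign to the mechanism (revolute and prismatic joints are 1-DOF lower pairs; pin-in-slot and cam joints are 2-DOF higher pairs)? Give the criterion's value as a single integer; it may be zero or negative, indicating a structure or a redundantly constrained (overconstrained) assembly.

M = -6

link 0 = ground. State L|J1|J2 = 1|0|0
+link1  2|0|0
+link2  3|0|0
R(1,0) f=1→J1  3|1|0
R(0,2) f=1→J1  3|2|0
+link3  4|2|0
P(1,2) f=1→J1  4|3|0
R(3,0) f=1→J1  4|4|0
+link4  5|4|0
R(1,3) f=1→J1  5|5|0
P(4,1) f=1→J1  5|6|0
C(2,3) f=2→J2  5|6|1
C(3,4) f=2→J2  5|6|2
R(4,2) f=1→J1  5|7|2
P(4,0) f=1→J1  5|8|2
M = 3(5−1)−2·8−2 = 12−16−2 = -6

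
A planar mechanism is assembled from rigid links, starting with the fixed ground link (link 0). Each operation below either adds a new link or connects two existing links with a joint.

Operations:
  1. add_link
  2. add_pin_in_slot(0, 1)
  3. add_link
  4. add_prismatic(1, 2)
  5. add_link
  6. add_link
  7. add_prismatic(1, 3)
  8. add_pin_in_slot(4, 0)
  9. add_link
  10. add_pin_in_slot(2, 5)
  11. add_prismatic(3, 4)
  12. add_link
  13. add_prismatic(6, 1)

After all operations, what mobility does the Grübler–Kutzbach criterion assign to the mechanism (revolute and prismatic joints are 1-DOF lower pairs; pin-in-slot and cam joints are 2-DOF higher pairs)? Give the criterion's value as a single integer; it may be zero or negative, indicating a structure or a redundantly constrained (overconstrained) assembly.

M = 7

L=1 J1=0 J2=0
add link → L=2 J1=0 J2=0
PS@0,1 dof=2 J2 → L=2 J1=0 J2=1
add link → L=3 J1=0 J2=1
P@1,2 dof=1 J1 → L=3 J1=1 J2=1
add link → L=4 J1=1 J2=1
add link → L=5 J1=1 J2=1
P@1,3 dof=1 J1 → L=5 J1=2 J2=1
PS@4,0 dof=2 J2 → L=5 J1=2 J2=2
add link → L=6 J1=2 J2=2
PS@2,5 dof=2 J2 → L=6 J1=2 J2=3
P@3,4 dof=1 J1 → L=6 J1=3 J2=3
add link → L=7 J1=3 J2=3
P@6,1 dof=1 J1 → L=7 J1=4 J2=3
M=3(L−1)−2J1−J2=3·6−2·4−3=7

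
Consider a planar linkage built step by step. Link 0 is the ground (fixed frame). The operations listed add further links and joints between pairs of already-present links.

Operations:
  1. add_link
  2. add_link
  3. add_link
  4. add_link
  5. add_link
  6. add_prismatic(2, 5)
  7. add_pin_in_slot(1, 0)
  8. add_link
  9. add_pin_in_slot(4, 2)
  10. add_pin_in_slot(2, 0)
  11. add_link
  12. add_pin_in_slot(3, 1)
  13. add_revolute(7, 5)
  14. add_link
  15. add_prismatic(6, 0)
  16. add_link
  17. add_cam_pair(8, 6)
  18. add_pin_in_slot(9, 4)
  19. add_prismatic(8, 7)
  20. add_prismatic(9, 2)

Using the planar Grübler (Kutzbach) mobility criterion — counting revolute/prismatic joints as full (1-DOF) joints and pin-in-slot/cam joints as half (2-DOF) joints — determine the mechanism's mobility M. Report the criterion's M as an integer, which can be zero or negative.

M = 11

ground; <1,0,0>
#1 <2,0,0>
#2 <3,0,0>
#3 <4,0,0>
#4 <5,0,0>
#5 <6,0,0>
P:2↔5 J1 <6,1,0>
PS:1↔0 J2 <6,1,1>
#6 <7,1,1>
PS:4↔2 J2 <7,1,2>
PS:2↔0 J2 <7,1,3>
#7 <8,1,3>
PS:3↔1 J2 <8,1,4>
R:7↔5 J1 <8,2,4>
#8 <9,2,4>
P:6↔0 J1 <9,3,4>
#9 <10,3,4>
C:8↔6 J2 <10,3,5>
PS:9↔4 J2 <10,3,6>
P:8↔7 J1 <10,4,6>
P:9↔2 J1 <10,5,6>
3×9 − 2×5 − 1×6 = 11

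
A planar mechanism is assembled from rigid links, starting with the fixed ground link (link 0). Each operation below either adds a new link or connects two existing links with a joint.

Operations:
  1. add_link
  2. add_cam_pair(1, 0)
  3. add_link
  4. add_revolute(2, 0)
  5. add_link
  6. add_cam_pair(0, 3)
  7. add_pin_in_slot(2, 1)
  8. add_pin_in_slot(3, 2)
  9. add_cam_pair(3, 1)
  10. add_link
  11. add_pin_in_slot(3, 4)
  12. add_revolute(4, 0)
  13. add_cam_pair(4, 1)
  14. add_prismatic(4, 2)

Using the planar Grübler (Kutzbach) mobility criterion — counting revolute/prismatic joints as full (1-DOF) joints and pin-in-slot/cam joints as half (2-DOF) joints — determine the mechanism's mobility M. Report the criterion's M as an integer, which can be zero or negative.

L=1 J1=0 J2=0
add link → L=2 J1=0 J2=0
C@1,0 dof=2 J2 → L=2 J1=0 J2=1
add link → L=3 J1=0 J2=1
R@2,0 dof=1 J1 → L=3 J1=1 J2=1
add link → L=4 J1=1 J2=1
C@0,3 dof=2 J2 → L=4 J1=1 J2=2
PS@2,1 dof=2 J2 → L=4 J1=1 J2=3
PS@3,2 dof=2 J2 → L=4 J1=1 J2=4
C@3,1 dof=2 J2 → L=4 J1=1 J2=5
add link → L=5 J1=1 J2=5
PS@3,4 dof=2 J2 → L=5 J1=1 J2=6
R@4,0 dof=1 J1 → L=5 J1=2 J2=6
C@4,1 dof=2 J2 → L=5 J1=2 J2=7
P@4,2 dof=1 J1 → L=5 J1=3 J2=7
M=3(L−1)−2J1−J2=3·4−2·3−7=-1

M = -1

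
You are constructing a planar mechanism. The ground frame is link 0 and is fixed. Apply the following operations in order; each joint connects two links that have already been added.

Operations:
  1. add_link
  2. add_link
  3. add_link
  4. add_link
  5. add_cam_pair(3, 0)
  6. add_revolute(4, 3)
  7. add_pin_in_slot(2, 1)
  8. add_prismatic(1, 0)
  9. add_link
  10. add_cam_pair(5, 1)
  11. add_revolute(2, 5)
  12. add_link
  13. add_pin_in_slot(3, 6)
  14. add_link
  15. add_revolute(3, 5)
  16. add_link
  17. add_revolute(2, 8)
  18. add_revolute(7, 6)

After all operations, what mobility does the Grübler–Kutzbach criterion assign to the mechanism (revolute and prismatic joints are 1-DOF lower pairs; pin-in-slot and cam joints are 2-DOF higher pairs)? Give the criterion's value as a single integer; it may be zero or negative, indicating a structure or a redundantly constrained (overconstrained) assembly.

[1;0;0] (link 0 is ground)
L+ [2;0;0]
L+ [3;0;0]
L+ [4;0;0]
L+ [5;0;0]
C(3,0)∈J2 [5;0;1]
R(4,3)∈J1 [5;1;1]
PS(2,1)∈J2 [5;1;2]
P(1,0)∈J1 [5;2;2]
L+ [6;2;2]
C(5,1)∈J2 [6;2;3]
R(2,5)∈J1 [6;3;3]
L+ [7;3;3]
PS(3,6)∈J2 [7;3;4]
L+ [8;3;4]
R(3,5)∈J1 [8;4;4]
L+ [9;4;4]
R(2,8)∈J1 [9;5;4]
R(7,6)∈J1 [9;6;4]
mobility = 24 − 12 − 4 = 8

M = 8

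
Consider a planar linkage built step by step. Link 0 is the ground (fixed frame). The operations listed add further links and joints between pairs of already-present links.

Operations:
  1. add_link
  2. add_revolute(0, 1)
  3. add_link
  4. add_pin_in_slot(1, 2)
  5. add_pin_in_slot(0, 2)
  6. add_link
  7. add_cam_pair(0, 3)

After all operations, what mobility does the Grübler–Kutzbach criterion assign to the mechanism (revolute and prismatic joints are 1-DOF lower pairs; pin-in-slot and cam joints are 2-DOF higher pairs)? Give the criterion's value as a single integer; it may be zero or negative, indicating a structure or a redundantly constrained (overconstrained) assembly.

M = 4

[1;0;0] (link 0 is ground)
L+ [2;0;0]
R(0,1)∈J1 [2;1;0]
L+ [3;1;0]
PS(1,2)∈J2 [3;1;1]
PS(0,2)∈J2 [3;1;2]
L+ [4;1;2]
C(0,3)∈J2 [4;1;3]
mobility = 9 − 2 − 3 = 4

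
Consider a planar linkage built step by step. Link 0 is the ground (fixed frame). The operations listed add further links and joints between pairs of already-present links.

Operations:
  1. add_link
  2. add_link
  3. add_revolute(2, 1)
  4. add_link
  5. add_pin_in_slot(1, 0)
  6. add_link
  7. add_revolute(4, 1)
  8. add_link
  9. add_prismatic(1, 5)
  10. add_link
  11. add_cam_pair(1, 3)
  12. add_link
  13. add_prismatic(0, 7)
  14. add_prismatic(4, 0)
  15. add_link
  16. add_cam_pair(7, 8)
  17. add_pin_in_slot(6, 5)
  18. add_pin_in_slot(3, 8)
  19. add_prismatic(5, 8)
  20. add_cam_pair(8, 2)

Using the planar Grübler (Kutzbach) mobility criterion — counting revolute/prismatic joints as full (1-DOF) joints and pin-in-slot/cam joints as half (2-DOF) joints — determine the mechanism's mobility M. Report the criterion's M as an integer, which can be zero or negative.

M = 6

L=1 J1=0 J2=0
add link → L=2 J1=0 J2=0
add link → L=3 J1=0 J2=0
R@2,1 dof=1 J1 → L=3 J1=1 J2=0
add link → L=4 J1=1 J2=0
PS@1,0 dof=2 J2 → L=4 J1=1 J2=1
add link → L=5 J1=1 J2=1
R@4,1 dof=1 J1 → L=5 J1=2 J2=1
add link → L=6 J1=2 J2=1
P@1,5 dof=1 J1 → L=6 J1=3 J2=1
add link → L=7 J1=3 J2=1
C@1,3 dof=2 J2 → L=7 J1=3 J2=2
add link → L=8 J1=3 J2=2
P@0,7 dof=1 J1 → L=8 J1=4 J2=2
P@4,0 dof=1 J1 → L=8 J1=5 J2=2
add link → L=9 J1=5 J2=2
C@7,8 dof=2 J2 → L=9 J1=5 J2=3
PS@6,5 dof=2 J2 → L=9 J1=5 J2=4
PS@3,8 dof=2 J2 → L=9 J1=5 J2=5
P@5,8 dof=1 J1 → L=9 J1=6 J2=5
C@8,2 dof=2 J2 → L=9 J1=6 J2=6
M=3(L−1)−2J1−J2=3·8−2·6−6=6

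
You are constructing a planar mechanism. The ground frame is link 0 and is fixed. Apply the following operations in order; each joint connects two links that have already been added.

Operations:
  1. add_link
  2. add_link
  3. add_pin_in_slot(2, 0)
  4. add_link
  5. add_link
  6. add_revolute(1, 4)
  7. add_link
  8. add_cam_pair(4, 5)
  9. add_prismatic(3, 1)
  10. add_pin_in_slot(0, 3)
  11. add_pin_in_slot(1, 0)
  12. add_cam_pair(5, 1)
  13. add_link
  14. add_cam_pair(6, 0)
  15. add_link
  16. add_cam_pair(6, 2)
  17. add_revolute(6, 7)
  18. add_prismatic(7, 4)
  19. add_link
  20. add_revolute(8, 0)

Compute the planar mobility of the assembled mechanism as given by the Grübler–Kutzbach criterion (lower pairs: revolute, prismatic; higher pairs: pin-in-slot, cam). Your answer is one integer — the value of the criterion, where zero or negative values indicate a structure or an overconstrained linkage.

M = 7

link 0 = ground. State L|J1|J2 = 1|0|0
+link1  2|0|0
+link2  3|0|0
PS(2,0) f=2→J2  3|0|1
+link3  4|0|1
+link4  5|0|1
R(1,4) f=1→J1  5|1|1
+link5  6|1|1
C(4,5) f=2→J2  6|1|2
P(3,1) f=1→J1  6|2|2
PS(0,3) f=2→J2  6|2|3
PS(1,0) f=2→J2  6|2|4
C(5,1) f=2→J2  6|2|5
+link6  7|2|5
C(6,0) f=2→J2  7|2|6
+link7  8|2|6
C(6,2) f=2→J2  8|2|7
R(6,7) f=1→J1  8|3|7
P(7,4) f=1→J1  8|4|7
+link8  9|4|7
R(8,0) f=1→J1  9|5|7
M = 3(9−1)−2·5−7 = 24−10−7 = 7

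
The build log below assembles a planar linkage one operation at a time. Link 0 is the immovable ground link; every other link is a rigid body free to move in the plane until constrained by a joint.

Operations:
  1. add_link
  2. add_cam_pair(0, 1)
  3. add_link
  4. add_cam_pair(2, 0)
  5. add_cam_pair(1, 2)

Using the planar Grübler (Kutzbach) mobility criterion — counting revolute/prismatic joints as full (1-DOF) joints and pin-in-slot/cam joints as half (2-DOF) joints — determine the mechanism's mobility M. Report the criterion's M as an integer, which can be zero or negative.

[1;0;0] (link 0 is ground)
L+ [2;0;0]
C(0,1)∈J2 [2;0;1]
L+ [3;0;1]
C(2,0)∈J2 [3;0;2]
C(1,2)∈J2 [3;0;3]
mobility = 6 − 0 − 3 = 3

M = 3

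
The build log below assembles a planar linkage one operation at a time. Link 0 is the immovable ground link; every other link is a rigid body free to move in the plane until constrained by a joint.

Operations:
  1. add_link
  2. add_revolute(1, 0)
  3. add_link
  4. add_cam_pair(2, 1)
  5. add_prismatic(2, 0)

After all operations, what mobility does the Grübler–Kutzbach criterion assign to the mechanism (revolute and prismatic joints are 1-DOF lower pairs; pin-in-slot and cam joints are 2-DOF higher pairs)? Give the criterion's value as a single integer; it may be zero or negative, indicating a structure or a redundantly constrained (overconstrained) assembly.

M = 1

[1;0;0] (link 0 is ground)
L+ [2;0;0]
R(1,0)∈J1 [2;1;0]
L+ [3;1;0]
C(2,1)∈J2 [3;1;1]
P(2,0)∈J1 [3;2;1]
mobility = 6 − 4 − 1 = 1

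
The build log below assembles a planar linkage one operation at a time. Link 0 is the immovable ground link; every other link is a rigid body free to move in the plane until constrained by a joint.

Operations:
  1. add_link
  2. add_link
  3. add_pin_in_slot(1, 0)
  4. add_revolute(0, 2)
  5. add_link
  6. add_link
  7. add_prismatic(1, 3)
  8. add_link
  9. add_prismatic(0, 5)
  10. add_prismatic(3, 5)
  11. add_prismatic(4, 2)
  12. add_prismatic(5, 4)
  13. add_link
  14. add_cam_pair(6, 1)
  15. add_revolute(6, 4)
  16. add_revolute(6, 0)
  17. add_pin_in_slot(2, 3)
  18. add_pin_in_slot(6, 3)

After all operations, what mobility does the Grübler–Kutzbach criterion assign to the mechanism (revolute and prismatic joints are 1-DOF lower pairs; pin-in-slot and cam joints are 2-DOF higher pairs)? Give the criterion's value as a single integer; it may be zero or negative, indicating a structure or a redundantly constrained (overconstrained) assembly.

link 0 = ground. State L|J1|J2 = 1|0|0
+link1  2|0|0
+link2  3|0|0
PS(1,0) f=2→J2  3|0|1
R(0,2) f=1→J1  3|1|1
+link3  4|1|1
+link4  5|1|1
P(1,3) f=1→J1  5|2|1
+link5  6|2|1
P(0,5) f=1→J1  6|3|1
P(3,5) f=1→J1  6|4|1
P(4,2) f=1→J1  6|5|1
P(5,4) f=1→J1  6|6|1
+link6  7|6|1
C(6,1) f=2→J2  7|6|2
R(6,4) f=1→J1  7|7|2
R(6,0) f=1→J1  7|8|2
PS(2,3) f=2→J2  7|8|3
PS(6,3) f=2→J2  7|8|4
M = 3(7−1)−2·8−4 = 18−16−4 = -2

M = -2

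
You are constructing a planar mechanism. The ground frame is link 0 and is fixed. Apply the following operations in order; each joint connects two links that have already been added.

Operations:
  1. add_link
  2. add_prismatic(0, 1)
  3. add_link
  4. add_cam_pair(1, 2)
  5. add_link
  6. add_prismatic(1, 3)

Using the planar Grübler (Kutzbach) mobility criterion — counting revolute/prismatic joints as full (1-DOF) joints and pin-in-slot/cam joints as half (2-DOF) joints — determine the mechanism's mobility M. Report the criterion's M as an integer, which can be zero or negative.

(L,J1,J2)=(1,0,0); link0 fixed
link1: (2,0,0)
P 0-1 [J1]: (2,1,0)
link2: (3,1,0)
C 1-2 [J2]: (3,1,1)
link3: (4,1,1)
P 1-3 [J1]: (4,2,1)
Grübler: 3·3 − 2·2 − 1 = 4

M = 4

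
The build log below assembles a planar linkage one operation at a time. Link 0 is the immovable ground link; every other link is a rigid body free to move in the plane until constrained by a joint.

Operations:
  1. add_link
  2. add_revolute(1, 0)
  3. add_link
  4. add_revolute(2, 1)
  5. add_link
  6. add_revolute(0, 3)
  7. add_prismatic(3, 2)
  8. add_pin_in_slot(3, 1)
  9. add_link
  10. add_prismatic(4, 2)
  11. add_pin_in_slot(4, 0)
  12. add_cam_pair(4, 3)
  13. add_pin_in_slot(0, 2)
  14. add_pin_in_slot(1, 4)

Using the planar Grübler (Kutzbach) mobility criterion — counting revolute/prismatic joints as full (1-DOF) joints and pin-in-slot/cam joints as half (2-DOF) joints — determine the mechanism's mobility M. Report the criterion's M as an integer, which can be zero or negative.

L=1 J1=0 J2=0
add link → L=2 J1=0 J2=0
R@1,0 dof=1 J1 → L=2 J1=1 J2=0
add link → L=3 J1=1 J2=0
R@2,1 dof=1 J1 → L=3 J1=2 J2=0
add link → L=4 J1=2 J2=0
R@0,3 dof=1 J1 → L=4 J1=3 J2=0
P@3,2 dof=1 J1 → L=4 J1=4 J2=0
PS@3,1 dof=2 J2 → L=4 J1=4 J2=1
add link → L=5 J1=4 J2=1
P@4,2 dof=1 J1 → L=5 J1=5 J2=1
PS@4,0 dof=2 J2 → L=5 J1=5 J2=2
C@4,3 dof=2 J2 → L=5 J1=5 J2=3
PS@0,2 dof=2 J2 → L=5 J1=5 J2=4
PS@1,4 dof=2 J2 → L=5 J1=5 J2=5
M=3(L−1)−2J1−J2=3·4−2·5−5=-3

M = -3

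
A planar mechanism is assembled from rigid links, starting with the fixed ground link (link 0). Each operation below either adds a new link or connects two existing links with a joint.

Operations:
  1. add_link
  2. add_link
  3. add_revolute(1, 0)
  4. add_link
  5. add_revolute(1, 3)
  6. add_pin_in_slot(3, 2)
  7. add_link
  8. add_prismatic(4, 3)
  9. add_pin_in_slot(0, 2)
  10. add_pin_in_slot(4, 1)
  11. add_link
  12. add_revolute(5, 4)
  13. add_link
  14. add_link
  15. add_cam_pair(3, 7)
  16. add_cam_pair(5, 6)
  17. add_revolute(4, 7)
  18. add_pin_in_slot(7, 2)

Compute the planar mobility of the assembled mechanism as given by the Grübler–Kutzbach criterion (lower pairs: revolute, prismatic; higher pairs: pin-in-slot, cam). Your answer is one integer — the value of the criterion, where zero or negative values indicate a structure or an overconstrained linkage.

ground; <1,0,0>
#1 <2,0,0>
#2 <3,0,0>
R:1↔0 J1 <3,1,0>
#3 <4,1,0>
R:1↔3 J1 <4,2,0>
PS:3↔2 J2 <4,2,1>
#4 <5,2,1>
P:4↔3 J1 <5,3,1>
PS:0↔2 J2 <5,3,2>
PS:4↔1 J2 <5,3,3>
#5 <6,3,3>
R:5↔4 J1 <6,4,3>
#6 <7,4,3>
#7 <8,4,3>
C:3↔7 J2 <8,4,4>
C:5↔6 J2 <8,4,5>
R:4↔7 J1 <8,5,5>
PS:7↔2 J2 <8,5,6>
3×7 − 2×5 − 1×6 = 5

M = 5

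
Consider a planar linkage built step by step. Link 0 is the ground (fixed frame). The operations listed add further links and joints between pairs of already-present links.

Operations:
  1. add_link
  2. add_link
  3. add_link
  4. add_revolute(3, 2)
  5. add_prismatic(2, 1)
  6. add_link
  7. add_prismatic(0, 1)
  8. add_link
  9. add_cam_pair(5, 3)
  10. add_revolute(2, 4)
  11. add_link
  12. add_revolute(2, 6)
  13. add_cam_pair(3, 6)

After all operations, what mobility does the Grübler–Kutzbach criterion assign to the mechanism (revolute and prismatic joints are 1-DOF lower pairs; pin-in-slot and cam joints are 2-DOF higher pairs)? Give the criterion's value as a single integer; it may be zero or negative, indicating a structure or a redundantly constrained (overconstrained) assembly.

M = 6

L=1 J1=0 J2=0
add link → L=2 J1=0 J2=0
add link → L=3 J1=0 J2=0
add link → L=4 J1=0 J2=0
R@3,2 dof=1 J1 → L=4 J1=1 J2=0
P@2,1 dof=1 J1 → L=4 J1=2 J2=0
add link → L=5 J1=2 J2=0
P@0,1 dof=1 J1 → L=5 J1=3 J2=0
add link → L=6 J1=3 J2=0
C@5,3 dof=2 J2 → L=6 J1=3 J2=1
R@2,4 dof=1 J1 → L=6 J1=4 J2=1
add link → L=7 J1=4 J2=1
R@2,6 dof=1 J1 → L=7 J1=5 J2=1
C@3,6 dof=2 J2 → L=7 J1=5 J2=2
M=3(L−1)−2J1−J2=3·6−2·5−2=6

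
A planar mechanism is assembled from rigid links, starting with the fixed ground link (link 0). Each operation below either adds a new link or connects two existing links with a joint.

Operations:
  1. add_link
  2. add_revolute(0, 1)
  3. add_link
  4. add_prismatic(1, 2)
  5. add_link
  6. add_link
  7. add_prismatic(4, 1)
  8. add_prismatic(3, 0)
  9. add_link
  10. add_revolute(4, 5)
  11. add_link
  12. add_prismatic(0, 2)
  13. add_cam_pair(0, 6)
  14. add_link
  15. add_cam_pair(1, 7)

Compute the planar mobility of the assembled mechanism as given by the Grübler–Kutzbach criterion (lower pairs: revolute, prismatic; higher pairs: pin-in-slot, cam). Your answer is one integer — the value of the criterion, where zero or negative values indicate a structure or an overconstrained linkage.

link 0 = ground. State L|J1|J2 = 1|0|0
+link1  2|0|0
R(0,1) f=1→J1  2|1|0
+link2  3|1|0
P(1,2) f=1→J1  3|2|0
+link3  4|2|0
+link4  5|2|0
P(4,1) f=1→J1  5|3|0
P(3,0) f=1→J1  5|4|0
+link5  6|4|0
R(4,5) f=1→J1  6|5|0
+link6  7|5|0
P(0,2) f=1→J1  7|6|0
C(0,6) f=2→J2  7|6|1
+link7  8|6|1
C(1,7) f=2→J2  8|6|2
M = 3(8−1)−2·6−2 = 21−12−2 = 7

M = 7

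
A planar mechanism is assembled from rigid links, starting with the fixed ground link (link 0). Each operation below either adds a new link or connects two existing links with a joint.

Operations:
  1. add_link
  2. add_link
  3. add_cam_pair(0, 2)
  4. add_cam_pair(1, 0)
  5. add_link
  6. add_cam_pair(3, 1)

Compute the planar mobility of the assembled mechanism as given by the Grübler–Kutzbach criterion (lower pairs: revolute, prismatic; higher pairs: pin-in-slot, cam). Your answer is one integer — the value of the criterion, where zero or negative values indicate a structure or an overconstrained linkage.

M = 6

link 0 = ground. State L|J1|J2 = 1|0|0
+link1  2|0|0
+link2  3|0|0
C(0,2) f=2→J2  3|0|1
C(1,0) f=2→J2  3|0|2
+link3  4|0|2
C(3,1) f=2→J2  4|0|3
M = 3(4−1)−2·0−3 = 9−0−3 = 6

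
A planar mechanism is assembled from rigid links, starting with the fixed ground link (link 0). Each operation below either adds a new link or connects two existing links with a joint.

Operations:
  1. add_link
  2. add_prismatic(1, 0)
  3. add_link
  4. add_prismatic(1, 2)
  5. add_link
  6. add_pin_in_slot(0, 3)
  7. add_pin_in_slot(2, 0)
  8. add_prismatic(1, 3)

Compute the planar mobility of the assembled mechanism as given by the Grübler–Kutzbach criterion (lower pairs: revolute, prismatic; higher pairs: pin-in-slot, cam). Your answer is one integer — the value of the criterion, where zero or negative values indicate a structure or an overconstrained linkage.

M = 1

link 0 = ground. State L|J1|J2 = 1|0|0
+link1  2|0|0
P(1,0) f=1→J1  2|1|0
+link2  3|1|0
P(1,2) f=1→J1  3|2|0
+link3  4|2|0
PS(0,3) f=2→J2  4|2|1
PS(2,0) f=2→J2  4|2|2
P(1,3) f=1→J1  4|3|2
M = 3(4−1)−2·3−2 = 9−6−2 = 1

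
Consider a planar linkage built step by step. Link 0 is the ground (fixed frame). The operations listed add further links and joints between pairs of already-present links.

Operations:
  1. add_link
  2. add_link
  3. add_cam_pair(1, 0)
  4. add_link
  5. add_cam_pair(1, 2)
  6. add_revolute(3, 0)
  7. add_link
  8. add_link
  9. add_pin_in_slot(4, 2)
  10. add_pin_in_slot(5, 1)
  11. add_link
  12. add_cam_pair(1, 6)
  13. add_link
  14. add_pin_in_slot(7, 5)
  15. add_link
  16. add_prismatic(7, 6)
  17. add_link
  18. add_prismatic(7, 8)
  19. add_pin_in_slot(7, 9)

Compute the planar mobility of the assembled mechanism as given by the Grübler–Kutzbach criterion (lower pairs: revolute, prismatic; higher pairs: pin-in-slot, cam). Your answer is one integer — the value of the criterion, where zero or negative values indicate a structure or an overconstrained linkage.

M = 14

[1;0;0] (link 0 is ground)
L+ [2;0;0]
L+ [3;0;0]
C(1,0)∈J2 [3;0;1]
L+ [4;0;1]
C(1,2)∈J2 [4;0;2]
R(3,0)∈J1 [4;1;2]
L+ [5;1;2]
L+ [6;1;2]
PS(4,2)∈J2 [6;1;3]
PS(5,1)∈J2 [6;1;4]
L+ [7;1;4]
C(1,6)∈J2 [7;1;5]
L+ [8;1;5]
PS(7,5)∈J2 [8;1;6]
L+ [9;1;6]
P(7,6)∈J1 [9;2;6]
L+ [10;2;6]
P(7,8)∈J1 [10;3;6]
PS(7,9)∈J2 [10;3;7]
mobility = 27 − 6 − 7 = 14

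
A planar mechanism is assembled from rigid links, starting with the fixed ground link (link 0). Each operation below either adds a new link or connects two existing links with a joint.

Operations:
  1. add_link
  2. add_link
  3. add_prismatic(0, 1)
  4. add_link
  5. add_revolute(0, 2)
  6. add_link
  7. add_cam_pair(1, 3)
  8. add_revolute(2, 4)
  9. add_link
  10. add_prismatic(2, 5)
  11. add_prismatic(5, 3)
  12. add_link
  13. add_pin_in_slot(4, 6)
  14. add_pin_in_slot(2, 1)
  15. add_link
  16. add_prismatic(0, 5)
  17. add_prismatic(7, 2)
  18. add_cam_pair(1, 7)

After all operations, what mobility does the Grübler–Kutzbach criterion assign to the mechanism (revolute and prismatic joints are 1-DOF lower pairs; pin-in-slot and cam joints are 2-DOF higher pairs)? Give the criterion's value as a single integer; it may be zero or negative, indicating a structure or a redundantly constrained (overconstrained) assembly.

L=1 J1=0 J2=0
add link → L=2 J1=0 J2=0
add link → L=3 J1=0 J2=0
P@0,1 dof=1 J1 → L=3 J1=1 J2=0
add link → L=4 J1=1 J2=0
R@0,2 dof=1 J1 → L=4 J1=2 J2=0
add link → L=5 J1=2 J2=0
C@1,3 dof=2 J2 → L=5 J1=2 J2=1
R@2,4 dof=1 J1 → L=5 J1=3 J2=1
add link → L=6 J1=3 J2=1
P@2,5 dof=1 J1 → L=6 J1=4 J2=1
P@5,3 dof=1 J1 → L=6 J1=5 J2=1
add link → L=7 J1=5 J2=1
PS@4,6 dof=2 J2 → L=7 J1=5 J2=2
PS@2,1 dof=2 J2 → L=7 J1=5 J2=3
add link → L=8 J1=5 J2=3
P@0,5 dof=1 J1 → L=8 J1=6 J2=3
P@7,2 dof=1 J1 → L=8 J1=7 J2=3
C@1,7 dof=2 J2 → L=8 J1=7 J2=4
M=3(L−1)−2J1−J2=3·7−2·7−4=3

M = 3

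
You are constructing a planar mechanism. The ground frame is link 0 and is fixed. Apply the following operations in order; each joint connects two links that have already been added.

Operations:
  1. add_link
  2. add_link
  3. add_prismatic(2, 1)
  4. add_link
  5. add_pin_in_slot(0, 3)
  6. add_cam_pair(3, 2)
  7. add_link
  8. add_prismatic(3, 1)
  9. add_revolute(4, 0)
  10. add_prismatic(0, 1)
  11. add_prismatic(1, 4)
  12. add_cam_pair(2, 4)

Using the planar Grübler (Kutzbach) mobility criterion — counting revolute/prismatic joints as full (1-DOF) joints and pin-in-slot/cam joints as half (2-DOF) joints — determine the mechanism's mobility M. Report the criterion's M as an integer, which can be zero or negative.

M = -1

[1;0;0] (link 0 is ground)
L+ [2;0;0]
L+ [3;0;0]
P(2,1)∈J1 [3;1;0]
L+ [4;1;0]
PS(0,3)∈J2 [4;1;1]
C(3,2)∈J2 [4;1;2]
L+ [5;1;2]
P(3,1)∈J1 [5;2;2]
R(4,0)∈J1 [5;3;2]
P(0,1)∈J1 [5;4;2]
P(1,4)∈J1 [5;5;2]
C(2,4)∈J2 [5;5;3]
mobility = 12 − 10 − 3 = -1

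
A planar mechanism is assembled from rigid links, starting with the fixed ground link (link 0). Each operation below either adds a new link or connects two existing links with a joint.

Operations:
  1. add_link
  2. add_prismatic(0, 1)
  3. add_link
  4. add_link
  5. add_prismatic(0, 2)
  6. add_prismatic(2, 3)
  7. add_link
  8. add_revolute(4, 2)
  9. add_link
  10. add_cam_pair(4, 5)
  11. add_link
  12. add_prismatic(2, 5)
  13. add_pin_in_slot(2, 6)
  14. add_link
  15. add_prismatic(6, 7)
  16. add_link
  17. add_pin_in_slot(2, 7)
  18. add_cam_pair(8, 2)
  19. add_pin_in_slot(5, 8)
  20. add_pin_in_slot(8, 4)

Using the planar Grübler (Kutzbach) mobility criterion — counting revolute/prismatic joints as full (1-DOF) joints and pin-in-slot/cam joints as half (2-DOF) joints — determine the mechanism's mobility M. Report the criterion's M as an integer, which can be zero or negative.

M = 6

L=1 J1=0 J2=0
add link → L=2 J1=0 J2=0
P@0,1 dof=1 J1 → L=2 J1=1 J2=0
add link → L=3 J1=1 J2=0
add link → L=4 J1=1 J2=0
P@0,2 dof=1 J1 → L=4 J1=2 J2=0
P@2,3 dof=1 J1 → L=4 J1=3 J2=0
add link → L=5 J1=3 J2=0
R@4,2 dof=1 J1 → L=5 J1=4 J2=0
add link → L=6 J1=4 J2=0
C@4,5 dof=2 J2 → L=6 J1=4 J2=1
add link → L=7 J1=4 J2=1
P@2,5 dof=1 J1 → L=7 J1=5 J2=1
PS@2,6 dof=2 J2 → L=7 J1=5 J2=2
add link → L=8 J1=5 J2=2
P@6,7 dof=1 J1 → L=8 J1=6 J2=2
add link → L=9 J1=6 J2=2
PS@2,7 dof=2 J2 → L=9 J1=6 J2=3
C@8,2 dof=2 J2 → L=9 J1=6 J2=4
PS@5,8 dof=2 J2 → L=9 J1=6 J2=5
PS@8,4 dof=2 J2 → L=9 J1=6 J2=6
M=3(L−1)−2J1−J2=3·8−2·6−6=6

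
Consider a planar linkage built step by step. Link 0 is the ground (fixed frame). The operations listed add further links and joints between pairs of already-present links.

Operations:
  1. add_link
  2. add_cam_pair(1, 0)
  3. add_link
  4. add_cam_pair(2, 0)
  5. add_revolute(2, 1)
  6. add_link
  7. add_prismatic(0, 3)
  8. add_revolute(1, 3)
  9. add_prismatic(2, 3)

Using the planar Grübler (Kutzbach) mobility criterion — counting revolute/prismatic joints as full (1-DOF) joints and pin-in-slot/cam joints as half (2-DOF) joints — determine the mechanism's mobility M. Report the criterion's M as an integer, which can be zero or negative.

M = -1

L=1 J1=0 J2=0
add link → L=2 J1=0 J2=0
C@1,0 dof=2 J2 → L=2 J1=0 J2=1
add link → L=3 J1=0 J2=1
C@2,0 dof=2 J2 → L=3 J1=0 J2=2
R@2,1 dof=1 J1 → L=3 J1=1 J2=2
add link → L=4 J1=1 J2=2
P@0,3 dof=1 J1 → L=4 J1=2 J2=2
R@1,3 dof=1 J1 → L=4 J1=3 J2=2
P@2,3 dof=1 J1 → L=4 J1=4 J2=2
M=3(L−1)−2J1−J2=3·3−2·4−2=-1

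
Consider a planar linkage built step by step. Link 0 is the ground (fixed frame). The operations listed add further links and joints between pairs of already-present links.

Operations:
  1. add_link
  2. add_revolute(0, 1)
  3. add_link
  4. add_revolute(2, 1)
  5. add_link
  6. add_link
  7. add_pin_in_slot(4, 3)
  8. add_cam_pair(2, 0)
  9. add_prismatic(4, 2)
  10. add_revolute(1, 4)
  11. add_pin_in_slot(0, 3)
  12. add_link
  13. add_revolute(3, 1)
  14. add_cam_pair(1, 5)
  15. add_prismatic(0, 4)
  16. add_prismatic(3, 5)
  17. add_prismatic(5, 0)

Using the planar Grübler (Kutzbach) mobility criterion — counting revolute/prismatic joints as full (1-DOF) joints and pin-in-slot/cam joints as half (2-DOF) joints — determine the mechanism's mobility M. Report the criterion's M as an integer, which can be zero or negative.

M = -5

ground; <1,0,0>
#1 <2,0,0>
R:0↔1 J1 <2,1,0>
#2 <3,1,0>
R:2↔1 J1 <3,2,0>
#3 <4,2,0>
#4 <5,2,0>
PS:4↔3 J2 <5,2,1>
C:2↔0 J2 <5,2,2>
P:4↔2 J1 <5,3,2>
R:1↔4 J1 <5,4,2>
PS:0↔3 J2 <5,4,3>
#5 <6,4,3>
R:3↔1 J1 <6,5,3>
C:1↔5 J2 <6,5,4>
P:0↔4 J1 <6,6,4>
P:3↔5 J1 <6,7,4>
P:5↔0 J1 <6,8,4>
3×5 − 2×8 − 1×4 = -5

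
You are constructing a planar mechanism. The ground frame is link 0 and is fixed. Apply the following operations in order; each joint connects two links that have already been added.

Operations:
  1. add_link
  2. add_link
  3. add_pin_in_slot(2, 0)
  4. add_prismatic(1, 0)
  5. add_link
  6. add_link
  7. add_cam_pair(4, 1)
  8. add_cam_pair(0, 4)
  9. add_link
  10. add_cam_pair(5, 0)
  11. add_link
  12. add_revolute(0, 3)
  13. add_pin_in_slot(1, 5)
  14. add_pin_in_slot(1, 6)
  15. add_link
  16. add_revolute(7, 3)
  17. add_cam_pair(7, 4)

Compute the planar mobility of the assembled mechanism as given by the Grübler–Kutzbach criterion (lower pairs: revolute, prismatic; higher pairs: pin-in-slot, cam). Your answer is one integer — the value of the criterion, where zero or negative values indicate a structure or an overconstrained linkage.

ground; <1,0,0>
#1 <2,0,0>
#2 <3,0,0>
PS:2↔0 J2 <3,0,1>
P:1↔0 J1 <3,1,1>
#3 <4,1,1>
#4 <5,1,1>
C:4↔1 J2 <5,1,2>
C:0↔4 J2 <5,1,3>
#5 <6,1,3>
C:5↔0 J2 <6,1,4>
#6 <7,1,4>
R:0↔3 J1 <7,2,4>
PS:1↔5 J2 <7,2,5>
PS:1↔6 J2 <7,2,6>
#7 <8,2,6>
R:7↔3 J1 <8,3,6>
C:7↔4 J2 <8,3,7>
3×7 − 2×3 − 1×7 = 8

M = 8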